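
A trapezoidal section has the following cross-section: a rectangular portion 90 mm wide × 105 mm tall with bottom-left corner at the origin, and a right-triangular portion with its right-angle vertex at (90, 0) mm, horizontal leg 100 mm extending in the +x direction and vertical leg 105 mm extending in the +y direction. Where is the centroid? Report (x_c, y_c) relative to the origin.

x_c = 72.98 mm, y_c = 46.25 mm

rectangular portion: A = 90 × 105 = 9450.00, centroid at (45.00, 52.50).
triangular portion: A = ½·100·105 = 5250.00, centroid at (123.33, 35.00).
ΣA = 14700.00 mm²
ΣAx_c = (9450.00)(45.00) + (5250.00)(123.33) = 1072750.00 mm³
ΣAy_c = (9450.00)(52.50) + (5250.00)(35.00) = 679875.00 mm³
x_c = 1072750.00 / 14700.00 = 72.98 mm
y_c = 679875.00 / 14700.00 = 46.25 mm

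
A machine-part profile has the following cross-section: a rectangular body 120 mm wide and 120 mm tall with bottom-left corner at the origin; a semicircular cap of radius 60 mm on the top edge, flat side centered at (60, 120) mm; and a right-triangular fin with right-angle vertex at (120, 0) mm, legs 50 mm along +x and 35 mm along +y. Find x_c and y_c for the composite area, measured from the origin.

Part | A | x̄ᵢ | ȳᵢ | A·x̄ᵢ | A·ȳᵢ
rectangular body | 14400.00 | 60.00 | 60.00 | 864000.00 | 864000.00
semicircular top | 5654.87 | 60.00 | 145.46 | 339292.01 | 822584.01
triangular fin | 875.00 | 136.67 | 11.67 | 119583.33 | 10208.33
Σ | 20929.87 |  |  | 1322875.34 | 1696792.35
x_c = 1322875.34 / 20929.87 = 63.21 mm
y_c = 1696792.35 / 20929.87 = 81.07 mm

x_c = 63.21 mm, y_c = 81.07 mm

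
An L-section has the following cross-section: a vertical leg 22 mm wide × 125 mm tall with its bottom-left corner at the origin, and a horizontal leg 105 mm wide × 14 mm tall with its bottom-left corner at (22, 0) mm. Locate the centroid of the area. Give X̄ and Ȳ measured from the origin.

vertical leg: A = 22 × 125 = 2750.00, centroid at (11.00, 62.50).
horizontal leg: A = 105 × 14 = 1470.00, centroid at (74.50, 7.00).
ΣA = 4220.00 mm², ΣAX̄ = 139765.00 mm³, ΣAȲ = 182165.00 mm³.
X̄ = 139765.00/4220.00 = 33.12 mm; Ȳ = 182165.00/4220.00 = 43.17 mm.

X̄ = 33.12 mm, Ȳ = 43.17 mm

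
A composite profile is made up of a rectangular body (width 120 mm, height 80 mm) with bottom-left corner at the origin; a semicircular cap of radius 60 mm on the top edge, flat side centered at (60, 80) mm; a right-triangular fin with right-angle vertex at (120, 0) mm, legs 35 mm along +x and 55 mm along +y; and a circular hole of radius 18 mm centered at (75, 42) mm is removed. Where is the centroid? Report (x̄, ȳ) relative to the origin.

x̄ = 63.53 mm, ȳ = 62.85 mm

rectangular body: A = 120 × 80 = 9600.00, centroid at (60.00, 40.00).
semicircular top: A = ½π·60² = 5654.87, centroid at (60.00, 105.46).
triangular fin: A = ½·35·55 = 962.50, centroid at (131.67, 18.33).
hole: A = −π·18² = -1017.88, centroid at (75.00, 42.00).
ΣA = 15199.49 mm²
ΣAx̄ = (9600.00)(60.00) + (5654.87)(60.00) + (962.50)(131.67) + (-1017.88)(75.00) = 965680.47 mm³
ΣAȳ = (9600.00)(40.00) + (5654.87)(105.46) + (962.50)(18.33) + (-1017.88)(42.00) = 955284.38 mm³
x̄ = 965680.47 / 15199.49 = 63.53 mm
ȳ = 955284.38 / 15199.49 = 62.85 mm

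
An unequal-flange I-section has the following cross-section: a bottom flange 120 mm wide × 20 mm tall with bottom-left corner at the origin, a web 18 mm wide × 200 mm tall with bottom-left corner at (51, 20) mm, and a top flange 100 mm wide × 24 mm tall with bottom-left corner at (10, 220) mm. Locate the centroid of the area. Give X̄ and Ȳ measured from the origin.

X̄ = 60.00 mm, Ȳ = 120.57 mm

bottom flange: A = 120 × 20 = 2400.00, centroid at (60.00, 10.00).
web: A = 18 × 200 = 3600.00, centroid at (60.00, 120.00).
top flange: A = 100 × 24 = 2400.00, centroid at (60.00, 232.00).
ΣA = 8400.00 mm², ΣAX̄ = 504000.00 mm³, ΣAȲ = 1012800.00 mm³.
X̄ = 504000.00/8400.00 = 60.00 mm; Ȳ = 1012800.00/8400.00 = 120.57 mm.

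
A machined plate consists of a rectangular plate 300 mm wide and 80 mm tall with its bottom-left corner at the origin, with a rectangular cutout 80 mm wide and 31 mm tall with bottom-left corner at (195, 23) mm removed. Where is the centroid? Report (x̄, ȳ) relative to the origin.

plate: A = 300 × 80 = 24000.00, centroid at (150.00, 40.00).
hole: A = −(80 × 31) = -2480.00, centroid at (235.00, 38.50).
ΣA = 21520.00 mm²
ΣAx̄ = (24000.00)(150.00) + (-2480.00)(235.00) = 3017200.00 mm³
ΣAȳ = (24000.00)(40.00) + (-2480.00)(38.50) = 864520.00 mm³
x̄ = 3017200.00 / 21520.00 = 140.20 mm
ȳ = 864520.00 / 21520.00 = 40.17 mm

x̄ = 140.20 mm, ȳ = 40.17 mm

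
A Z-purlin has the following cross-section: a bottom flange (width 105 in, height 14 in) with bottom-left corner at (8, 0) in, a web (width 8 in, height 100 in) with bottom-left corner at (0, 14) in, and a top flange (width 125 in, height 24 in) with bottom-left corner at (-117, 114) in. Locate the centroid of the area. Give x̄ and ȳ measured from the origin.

x̄ = -13.54 in, ȳ = 83.39 in

Part | A | x̄ᵢ | ȳᵢ | A·x̄ᵢ | A·ȳᵢ
bottom flange | 1470.00 | 60.50 | 7.00 | 88935.00 | 10290.00
web | 800.00 | 4.00 | 64.00 | 3200.00 | 51200.00
top flange | 3000.00 | -54.50 | 126.00 | -163500.00 | 378000.00
Σ | 5270.00 |  |  | -71365.00 | 439490.00
x̄ = -71365.00 / 5270.00 = -13.54 in
ȳ = 439490.00 / 5270.00 = 83.39 in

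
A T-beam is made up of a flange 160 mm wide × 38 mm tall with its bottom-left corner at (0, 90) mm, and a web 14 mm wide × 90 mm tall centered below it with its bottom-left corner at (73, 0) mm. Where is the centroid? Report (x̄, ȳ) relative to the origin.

Part | A | x̄ᵢ | ȳᵢ | A·x̄ᵢ | A·ȳᵢ
web | 1260.00 | 80.00 | 45.00 | 100800.00 | 56700.00
flange | 6080.00 | 80.00 | 109.00 | 486400.00 | 662720.00
Σ | 7340.00 |  |  | 587200.00 | 719420.00
x̄ = 587200.00 / 7340.00 = 80.00 mm
ȳ = 719420.00 / 7340.00 = 98.01 mm

x̄ = 80.00 mm, ȳ = 98.01 mm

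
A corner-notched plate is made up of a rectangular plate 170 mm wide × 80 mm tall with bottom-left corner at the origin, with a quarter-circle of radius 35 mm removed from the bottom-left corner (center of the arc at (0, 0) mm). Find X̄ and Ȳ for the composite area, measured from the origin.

plate: A = 170 × 80 = 13600.00, centroid at (85.00, 40.00).
removed quarter-circle: A = −¼π·35² = -962.11, centroid at (14.85, 14.85).
ΣA = 12637.89 mm²
ΣAX̄ = (13600.00)(85.00) + (-962.11)(14.85) = 1141708.33 mm³
ΣAȲ = (13600.00)(40.00) + (-962.11)(14.85) = 529708.33 mm³
X̄ = 1141708.33 / 12637.89 = 90.34 mm
Ȳ = 529708.33 / 12637.89 = 41.91 mm

X̄ = 90.34 mm, Ȳ = 41.91 mm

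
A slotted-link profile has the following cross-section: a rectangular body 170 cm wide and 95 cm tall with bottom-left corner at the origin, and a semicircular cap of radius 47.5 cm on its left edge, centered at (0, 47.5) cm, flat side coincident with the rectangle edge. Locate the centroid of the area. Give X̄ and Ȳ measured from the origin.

Part | A | x̄ᵢ | ȳᵢ | A·x̄ᵢ | A·ȳᵢ
rectangular body | 16150.00 | 85.00 | 47.50 | 1372750.00 | 767125.00
semicircular end | 3544.11 | -20.16 | 47.50 | -71447.92 | 168345.19
Σ | 19694.11 |  |  | 1301302.08 | 935470.19
X̄ = 1301302.08 / 19694.11 = 66.08 cm
Ȳ = 935470.19 / 19694.11 = 47.50 cm

X̄ = 66.08 cm, Ȳ = 47.50 cm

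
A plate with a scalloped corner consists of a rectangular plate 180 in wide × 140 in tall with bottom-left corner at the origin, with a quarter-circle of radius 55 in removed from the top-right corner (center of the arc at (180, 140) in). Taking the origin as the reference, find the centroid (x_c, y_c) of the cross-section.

Part | A | x̄ᵢ | ȳᵢ | A·x̄ᵢ | A·ȳᵢ
plate | 25200.00 | 90.00 | 70.00 | 2268000.00 | 1764000.00
removed quarter-circle | -2375.83 | 156.66 | 116.66 | -372190.97 | -277157.79
Σ | 22824.17 |  |  | 1895809.03 | 1486842.21
x_c = 1895809.03 / 22824.17 = 83.06 in
y_c = 1486842.21 / 22824.17 = 65.14 in

x_c = 83.06 in, y_c = 65.14 in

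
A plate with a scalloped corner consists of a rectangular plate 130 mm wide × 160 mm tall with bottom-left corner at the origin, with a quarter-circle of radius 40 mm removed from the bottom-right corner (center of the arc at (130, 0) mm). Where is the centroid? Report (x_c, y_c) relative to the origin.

x_c = 61.91 mm, y_c = 84.05 mm

Part | A | x̄ᵢ | ȳᵢ | A·x̄ᵢ | A·ȳᵢ
plate | 20800.00 | 65.00 | 80.00 | 1352000.00 | 1664000.00
removed quarter-circle | -1256.64 | 113.02 | 16.98 | -142029.48 | -21333.33
Σ | 19543.36 |  |  | 1209970.52 | 1642666.67
x_c = 1209970.52 / 19543.36 = 61.91 mm
y_c = 1642666.67 / 19543.36 = 84.05 mm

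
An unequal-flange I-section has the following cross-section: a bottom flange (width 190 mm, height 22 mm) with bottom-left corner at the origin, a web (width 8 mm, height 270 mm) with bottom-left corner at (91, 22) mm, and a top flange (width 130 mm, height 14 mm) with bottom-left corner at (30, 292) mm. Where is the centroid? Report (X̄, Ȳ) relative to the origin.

bottom flange: A = 190 × 22 = 4180.00, centroid at (95.00, 11.00).
web: A = 8 × 270 = 2160.00, centroid at (95.00, 157.00).
top flange: A = 130 × 14 = 1820.00, centroid at (95.00, 299.00).
ΣA = 8160.00 mm²
ΣAX̄ = (4180.00)(95.00) + (2160.00)(95.00) + (1820.00)(95.00) = 775200.00 mm³
ΣAȲ = (4180.00)(11.00) + (2160.00)(157.00) + (1820.00)(299.00) = 929280.00 mm³
X̄ = 775200.00 / 8160.00 = 95.00 mm
Ȳ = 929280.00 / 8160.00 = 113.88 mm

X̄ = 95.00 mm, Ȳ = 113.88 mm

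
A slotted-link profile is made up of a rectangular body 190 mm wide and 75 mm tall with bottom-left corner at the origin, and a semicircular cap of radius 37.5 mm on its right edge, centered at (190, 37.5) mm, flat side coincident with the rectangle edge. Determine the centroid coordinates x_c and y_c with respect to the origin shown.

rectangular body: A = 190 × 75 = 14250.00, centroid at (95.00, 37.50).
semicircular end: A = ½π·37.5² = 2208.93, centroid at (205.92, 37.50).
ΣA = 16458.93 mm², ΣAx_c = 1808603.39 mm³, ΣAy_c = 617209.96 mm³.
x_c = 1808603.39/16458.93 = 109.89 mm; y_c = 617209.96/16458.93 = 37.50 mm.

x_c = 109.89 mm, y_c = 37.50 mm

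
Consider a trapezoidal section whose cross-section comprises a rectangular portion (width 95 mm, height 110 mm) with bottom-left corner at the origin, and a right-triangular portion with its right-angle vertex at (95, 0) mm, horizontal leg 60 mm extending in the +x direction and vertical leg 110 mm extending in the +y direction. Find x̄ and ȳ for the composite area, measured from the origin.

rectangular portion: A = 95 × 110 = 10450.00, centroid at (47.50, 55.00).
triangular portion: A = ½·60·110 = 3300.00, centroid at (115.00, 36.67).
ΣA = 13750.00 mm²
ΣAx̄ = (10450.00)(47.50) + (3300.00)(115.00) = 875875.00 mm³
ΣAȳ = (10450.00)(55.00) + (3300.00)(36.67) = 695750.00 mm³
x̄ = 875875.00 / 13750.00 = 63.70 mm
ȳ = 695750.00 / 13750.00 = 50.60 mm

x̄ = 63.70 mm, ȳ = 50.60 mm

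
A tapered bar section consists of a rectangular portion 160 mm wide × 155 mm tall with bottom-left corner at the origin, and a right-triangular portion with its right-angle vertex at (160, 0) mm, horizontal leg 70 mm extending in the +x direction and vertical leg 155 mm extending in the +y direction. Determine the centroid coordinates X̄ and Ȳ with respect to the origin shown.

X̄ = 98.55 mm, Ȳ = 72.86 mm

rectangular portion: A = 160 × 155 = 24800.00, centroid at (80.00, 77.50).
triangular portion: A = ½·70·155 = 5425.00, centroid at (183.33, 51.67).
ΣA = 30225.00 mm², ΣAX̄ = 2978583.33 mm³, ΣAȲ = 2202291.67 mm³.
X̄ = 2978583.33/30225.00 = 98.55 mm; Ȳ = 2202291.67/30225.00 = 72.86 mm.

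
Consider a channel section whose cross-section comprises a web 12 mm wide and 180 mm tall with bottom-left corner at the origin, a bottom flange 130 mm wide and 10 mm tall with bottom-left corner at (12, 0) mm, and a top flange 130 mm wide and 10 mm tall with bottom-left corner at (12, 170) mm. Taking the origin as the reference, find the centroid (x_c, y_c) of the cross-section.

x_c = 44.78 mm, y_c = 90.00 mm

web: A = 12 × 180 = 2160.00, centroid at (6.00, 90.00).
bottom flange: A = 130 × 10 = 1300.00, centroid at (77.00, 5.00).
top flange: A = 130 × 10 = 1300.00, centroid at (77.00, 175.00).
ΣA = 4760.00 mm²
ΣAx_c = (2160.00)(6.00) + (1300.00)(77.00) + (1300.00)(77.00) = 213160.00 mm³
ΣAy_c = (2160.00)(90.00) + (1300.00)(5.00) + (1300.00)(175.00) = 428400.00 mm³
x_c = 213160.00 / 4760.00 = 44.78 mm
y_c = 428400.00 / 4760.00 = 90.00 mm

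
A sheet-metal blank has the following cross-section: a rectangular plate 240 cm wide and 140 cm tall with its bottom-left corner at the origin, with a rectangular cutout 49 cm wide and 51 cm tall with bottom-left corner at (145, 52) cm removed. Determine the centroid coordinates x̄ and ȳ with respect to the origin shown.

x̄ = 116.02 cm, ȳ = 69.40 cm

Part | A | x̄ᵢ | ȳᵢ | A·x̄ᵢ | A·ȳᵢ
plate | 33600.00 | 120.00 | 70.00 | 4032000.00 | 2352000.00
hole | -2499.00 | 169.50 | 77.50 | -423580.50 | -193672.50
Σ | 31101.00 |  |  | 3608419.50 | 2158327.50
x̄ = 3608419.50 / 31101.00 = 116.02 cm
ȳ = 2158327.50 / 31101.00 = 69.40 cm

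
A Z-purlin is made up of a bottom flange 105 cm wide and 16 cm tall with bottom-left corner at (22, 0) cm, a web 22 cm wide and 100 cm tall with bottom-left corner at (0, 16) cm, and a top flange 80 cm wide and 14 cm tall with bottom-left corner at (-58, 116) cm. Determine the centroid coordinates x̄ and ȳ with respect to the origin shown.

x̄ = 25.84 cm, ȳ = 59.28 cm

bottom flange: A = 105 × 16 = 1680.00, centroid at (74.50, 8.00).
web: A = 22 × 100 = 2200.00, centroid at (11.00, 66.00).
top flange: A = 80 × 14 = 1120.00, centroid at (-18.00, 123.00).
ΣA = 5000.00 cm²
ΣAx̄ = (1680.00)(74.50) + (2200.00)(11.00) + (1120.00)(-18.00) = 129200.00 cm³
ΣAȳ = (1680.00)(8.00) + (2200.00)(66.00) + (1120.00)(123.00) = 296400.00 cm³
x̄ = 129200.00 / 5000.00 = 25.84 cm
ȳ = 296400.00 / 5000.00 = 59.28 cm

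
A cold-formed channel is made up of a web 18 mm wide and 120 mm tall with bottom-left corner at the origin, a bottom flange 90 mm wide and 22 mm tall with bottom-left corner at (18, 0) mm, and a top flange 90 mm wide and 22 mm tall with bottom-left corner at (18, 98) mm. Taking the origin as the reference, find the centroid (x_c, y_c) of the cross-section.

x_c = 43.94 mm, y_c = 60.00 mm

web: A = 18 × 120 = 2160.00, centroid at (9.00, 60.00).
bottom flange: A = 90 × 22 = 1980.00, centroid at (63.00, 11.00).
top flange: A = 90 × 22 = 1980.00, centroid at (63.00, 109.00).
ΣA = 6120.00 mm²
ΣAx_c = (2160.00)(9.00) + (1980.00)(63.00) + (1980.00)(63.00) = 268920.00 mm³
ΣAy_c = (2160.00)(60.00) + (1980.00)(11.00) + (1980.00)(109.00) = 367200.00 mm³
x_c = 268920.00 / 6120.00 = 43.94 mm
y_c = 367200.00 / 6120.00 = 60.00 mm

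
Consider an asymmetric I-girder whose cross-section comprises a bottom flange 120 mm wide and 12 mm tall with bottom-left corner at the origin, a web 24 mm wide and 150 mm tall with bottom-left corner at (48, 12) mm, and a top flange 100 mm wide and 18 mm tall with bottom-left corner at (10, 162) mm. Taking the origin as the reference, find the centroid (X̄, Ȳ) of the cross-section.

X̄ = 60.00 mm, Ȳ = 92.05 mm

bottom flange: A = 120 × 12 = 1440.00, centroid at (60.00, 6.00).
web: A = 24 × 150 = 3600.00, centroid at (60.00, 87.00).
top flange: A = 100 × 18 = 1800.00, centroid at (60.00, 171.00).
ΣA = 6840.00 mm²
ΣAX̄ = (1440.00)(60.00) + (3600.00)(60.00) + (1800.00)(60.00) = 410400.00 mm³
ΣAȲ = (1440.00)(6.00) + (3600.00)(87.00) + (1800.00)(171.00) = 629640.00 mm³
X̄ = 410400.00 / 6840.00 = 60.00 mm
Ȳ = 629640.00 / 6840.00 = 92.05 mm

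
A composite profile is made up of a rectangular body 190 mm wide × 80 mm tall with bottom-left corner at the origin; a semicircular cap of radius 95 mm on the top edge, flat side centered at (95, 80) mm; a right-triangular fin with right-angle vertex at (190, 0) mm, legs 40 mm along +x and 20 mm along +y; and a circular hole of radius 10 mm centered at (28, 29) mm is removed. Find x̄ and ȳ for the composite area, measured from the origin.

x̄ = 97.19 mm, ȳ = 78.31 mm

rectangular body: A = 190 × 80 = 15200.00, centroid at (95.00, 40.00).
semicircular top: A = ½π·95² = 14176.44, centroid at (95.00, 120.32).
triangular fin: A = ½·40·20 = 400.00, centroid at (203.33, 6.67).
hole: A = −π·10² = -314.16, centroid at (28.00, 29.00).
ΣA = 29462.28 mm², ΣAx̄ = 2863298.37 mm³, ΣAȳ = 2307254.33 mm³.
x̄ = 2863298.37/29462.28 = 97.19 mm; ȳ = 2307254.33/29462.28 = 78.31 mm.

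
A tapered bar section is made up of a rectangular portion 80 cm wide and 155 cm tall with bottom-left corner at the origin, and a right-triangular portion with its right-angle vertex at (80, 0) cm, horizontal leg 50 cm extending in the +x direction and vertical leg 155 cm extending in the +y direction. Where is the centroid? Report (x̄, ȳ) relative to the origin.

x̄ = 53.49 cm, ȳ = 71.35 cm

rectangular portion: A = 80 × 155 = 12400.00, centroid at (40.00, 77.50).
triangular portion: A = ½·50·155 = 3875.00, centroid at (96.67, 51.67).
ΣA = 16275.00 cm²
ΣAx̄ = (12400.00)(40.00) + (3875.00)(96.67) = 870583.33 cm³
ΣAȳ = (12400.00)(77.50) + (3875.00)(51.67) = 1161208.33 cm³
x̄ = 870583.33 / 16275.00 = 53.49 cm
ȳ = 1161208.33 / 16275.00 = 71.35 cm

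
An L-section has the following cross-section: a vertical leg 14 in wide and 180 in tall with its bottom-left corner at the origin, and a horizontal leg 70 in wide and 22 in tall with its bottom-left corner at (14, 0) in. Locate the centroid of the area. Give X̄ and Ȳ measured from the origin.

vertical leg: A = 14 × 180 = 2520.00, centroid at (7.00, 90.00).
horizontal leg: A = 70 × 22 = 1540.00, centroid at (49.00, 11.00).
ΣA = 4060.00 in², ΣAX̄ = 93100.00 in³, ΣAȲ = 243740.00 in³.
X̄ = 93100.00/4060.00 = 22.93 in; Ȳ = 243740.00/4060.00 = 60.03 in.

X̄ = 22.93 in, Ȳ = 60.03 in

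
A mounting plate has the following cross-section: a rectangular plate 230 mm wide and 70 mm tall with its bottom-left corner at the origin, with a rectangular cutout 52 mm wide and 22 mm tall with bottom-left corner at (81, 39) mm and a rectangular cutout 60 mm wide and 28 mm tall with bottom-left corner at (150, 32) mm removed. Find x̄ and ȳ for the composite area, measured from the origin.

x̄ = 107.46 mm, ȳ = 32.32 mm

plate: A = 230 × 70 = 16100.00, centroid at (115.00, 35.00).
hole 1: A = −(52 × 22) = -1144.00, centroid at (107.00, 50.00).
hole 2: A = −(60 × 28) = -1680.00, centroid at (180.00, 46.00).
ΣA = 13276.00 mm²
ΣAx̄ = (16100.00)(115.00) + (-1144.00)(107.00) + (-1680.00)(180.00) = 1426692.00 mm³
ΣAȳ = (16100.00)(35.00) + (-1144.00)(50.00) + (-1680.00)(46.00) = 429020.00 mm³
x̄ = 1426692.00 / 13276.00 = 107.46 mm
ȳ = 429020.00 / 13276.00 = 32.32 mm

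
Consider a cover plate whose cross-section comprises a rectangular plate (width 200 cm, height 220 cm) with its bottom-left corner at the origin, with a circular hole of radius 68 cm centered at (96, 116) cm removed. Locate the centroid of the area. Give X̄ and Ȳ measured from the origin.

Part | A | x̄ᵢ | ȳᵢ | A·x̄ᵢ | A·ȳᵢ
plate | 44000.00 | 100.00 | 110.00 | 4400000.00 | 4840000.00
hole | -14526.72 | 96.00 | 116.00 | -1394565.55 | -1685100.03
Σ | 29473.28 |  |  | 3005434.45 | 3154899.97
X̄ = 3005434.45 / 29473.28 = 101.97 cm
Ȳ = 3154899.97 / 29473.28 = 107.04 cm

X̄ = 101.97 cm, Ȳ = 107.04 cm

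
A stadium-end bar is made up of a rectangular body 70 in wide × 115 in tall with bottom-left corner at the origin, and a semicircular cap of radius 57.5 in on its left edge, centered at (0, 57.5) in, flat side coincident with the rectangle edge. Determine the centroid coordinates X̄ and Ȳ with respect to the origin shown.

Part | A | x̄ᵢ | ȳᵢ | A·x̄ᵢ | A·ȳᵢ
rectangular body | 8050.00 | 35.00 | 57.50 | 281750.00 | 462875.00
semicircular end | 5193.45 | -24.40 | 57.50 | -126739.58 | 298623.11
Σ | 13243.45 |  |  | 155010.42 | 761498.11
X̄ = 155010.42 / 13243.45 = 11.70 in
Ȳ = 761498.11 / 13243.45 = 57.50 in

X̄ = 11.70 in, Ȳ = 57.50 in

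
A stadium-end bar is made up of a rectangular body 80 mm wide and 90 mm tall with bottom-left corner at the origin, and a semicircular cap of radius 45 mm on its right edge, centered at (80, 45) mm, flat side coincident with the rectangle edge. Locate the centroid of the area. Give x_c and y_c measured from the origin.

rectangular body: A = 80 × 90 = 7200.00, centroid at (40.00, 45.00).
semicircular end: A = ½π·45² = 3180.86, centroid at (99.10, 45.00).
ΣA = 10380.86 mm²
ΣAx_c = (7200.00)(40.00) + (3180.86)(99.10) = 603219.00 mm³
ΣAy_c = (7200.00)(45.00) + (3180.86)(45.00) = 467138.82 mm³
x_c = 603219.00 / 10380.86 = 58.11 mm
y_c = 467138.82 / 10380.86 = 45.00 mm

x_c = 58.11 mm, y_c = 45.00 mm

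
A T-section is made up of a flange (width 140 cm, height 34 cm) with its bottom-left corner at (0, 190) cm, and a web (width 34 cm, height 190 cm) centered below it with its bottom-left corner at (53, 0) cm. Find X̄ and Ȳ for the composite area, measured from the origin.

Part | A | x̄ᵢ | ȳᵢ | A·x̄ᵢ | A·ȳᵢ
web | 6460.00 | 70.00 | 95.00 | 452200.00 | 613700.00
flange | 4760.00 | 70.00 | 207.00 | 333200.00 | 985320.00
Σ | 11220.00 |  |  | 785400.00 | 1599020.00
X̄ = 785400.00 / 11220.00 = 70.00 cm
Ȳ = 1599020.00 / 11220.00 = 142.52 cm

X̄ = 70.00 cm, Ȳ = 142.52 cm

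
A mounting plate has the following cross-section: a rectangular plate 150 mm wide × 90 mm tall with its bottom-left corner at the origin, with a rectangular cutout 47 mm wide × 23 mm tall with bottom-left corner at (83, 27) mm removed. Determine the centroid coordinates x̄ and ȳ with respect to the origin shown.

x̄ = 72.26 mm, ȳ = 45.57 mm

plate: A = 150 × 90 = 13500.00, centroid at (75.00, 45.00).
hole: A = −(47 × 23) = -1081.00, centroid at (106.50, 38.50).
ΣA = 12419.00 mm²
ΣAx̄ = (13500.00)(75.00) + (-1081.00)(106.50) = 897373.50 mm³
ΣAȳ = (13500.00)(45.00) + (-1081.00)(38.50) = 565881.50 mm³
x̄ = 897373.50 / 12419.00 = 72.26 mm
ȳ = 565881.50 / 12419.00 = 45.57 mm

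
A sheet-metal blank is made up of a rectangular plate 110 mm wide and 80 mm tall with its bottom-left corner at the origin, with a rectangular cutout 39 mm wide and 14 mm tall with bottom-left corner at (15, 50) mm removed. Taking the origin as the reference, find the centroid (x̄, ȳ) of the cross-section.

x̄ = 56.36 mm, ȳ = 38.88 mm

plate: A = 110 × 80 = 8800.00, centroid at (55.00, 40.00).
hole: A = −(39 × 14) = -546.00, centroid at (34.50, 57.00).
ΣA = 8254.00 mm², ΣAx̄ = 465163.00 mm³, ΣAȳ = 320878.00 mm³.
x̄ = 465163.00/8254.00 = 56.36 mm; ȳ = 320878.00/8254.00 = 38.88 mm.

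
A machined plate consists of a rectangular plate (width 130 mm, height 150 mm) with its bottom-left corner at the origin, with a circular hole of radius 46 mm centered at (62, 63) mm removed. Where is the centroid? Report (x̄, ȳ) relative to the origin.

x̄ = 66.55 mm, ȳ = 81.21 mm

Part | A | x̄ᵢ | ȳᵢ | A·x̄ᵢ | A·ȳᵢ
plate | 19500.00 | 65.00 | 75.00 | 1267500.00 | 1462500.00
hole | -6647.61 | 62.00 | 63.00 | -412151.82 | -418799.43
Σ | 12852.39 |  |  | 855348.18 | 1043700.57
x̄ = 855348.18 / 12852.39 = 66.55 mm
ȳ = 1043700.57 / 12852.39 = 81.21 mm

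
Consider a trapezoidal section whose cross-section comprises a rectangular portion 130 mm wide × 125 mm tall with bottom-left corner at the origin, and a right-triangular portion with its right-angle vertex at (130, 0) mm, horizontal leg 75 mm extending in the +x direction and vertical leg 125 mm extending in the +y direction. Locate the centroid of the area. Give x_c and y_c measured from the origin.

rectangular portion: A = 130 × 125 = 16250.00, centroid at (65.00, 62.50).
triangular portion: A = ½·75·125 = 4687.50, centroid at (155.00, 41.67).
ΣA = 20937.50 mm²
ΣAx_c = (16250.00)(65.00) + (4687.50)(155.00) = 1782812.50 mm³
ΣAy_c = (16250.00)(62.50) + (4687.50)(41.67) = 1210937.50 mm³
x_c = 1782812.50 / 20937.50 = 85.15 mm
y_c = 1210937.50 / 20937.50 = 57.84 mm

x_c = 85.15 mm, y_c = 57.84 mm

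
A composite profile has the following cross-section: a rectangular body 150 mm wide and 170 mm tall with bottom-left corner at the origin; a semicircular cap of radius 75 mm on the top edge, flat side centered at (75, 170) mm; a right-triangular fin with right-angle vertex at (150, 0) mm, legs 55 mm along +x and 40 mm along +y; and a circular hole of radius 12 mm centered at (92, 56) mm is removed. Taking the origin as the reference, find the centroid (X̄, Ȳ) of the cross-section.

Part | A | x̄ᵢ | ȳᵢ | A·x̄ᵢ | A·ȳᵢ
rectangular body | 25500.00 | 75.00 | 85.00 | 1912500.00 | 2167500.00
semicircular top | 8835.73 | 75.00 | 201.83 | 662679.70 | 1783323.99
triangular fin | 1100.00 | 168.33 | 13.33 | 185166.67 | 14666.67
hole | -452.39 | 92.00 | 56.00 | -41619.82 | -25333.80
Σ | 34983.34 |  |  | 2718726.55 | 3940156.85
X̄ = 2718726.55 / 34983.34 = 77.71 mm
Ȳ = 3940156.85 / 34983.34 = 112.63 mm

X̄ = 77.71 mm, Ȳ = 112.63 mm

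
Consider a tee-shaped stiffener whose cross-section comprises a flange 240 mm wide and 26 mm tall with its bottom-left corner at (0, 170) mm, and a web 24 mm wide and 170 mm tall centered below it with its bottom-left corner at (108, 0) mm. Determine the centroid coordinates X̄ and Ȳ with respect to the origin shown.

X̄ = 120.00 mm, Ȳ = 144.26 mm

web: A = 24 × 170 = 4080.00, centroid at (120.00, 85.00).
flange: A = 240 × 26 = 6240.00, centroid at (120.00, 183.00).
ΣA = 10320.00 mm², ΣAX̄ = 1238400.00 mm³, ΣAȲ = 1488720.00 mm³.
X̄ = 1238400.00/10320.00 = 120.00 mm; Ȳ = 1488720.00/10320.00 = 144.26 mm.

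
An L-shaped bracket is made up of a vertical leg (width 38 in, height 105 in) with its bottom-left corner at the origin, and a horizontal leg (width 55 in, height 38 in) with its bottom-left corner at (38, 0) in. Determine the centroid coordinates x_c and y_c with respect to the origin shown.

vertical leg: A = 38 × 105 = 3990.00, centroid at (19.00, 52.50).
horizontal leg: A = 55 × 38 = 2090.00, centroid at (65.50, 19.00).
ΣA = 6080.00 in²
ΣAx_c = (3990.00)(19.00) + (2090.00)(65.50) = 212705.00 in³
ΣAy_c = (3990.00)(52.50) + (2090.00)(19.00) = 249185.00 in³
x_c = 212705.00 / 6080.00 = 34.98 in
y_c = 249185.00 / 6080.00 = 40.98 in

x_c = 34.98 in, y_c = 40.98 in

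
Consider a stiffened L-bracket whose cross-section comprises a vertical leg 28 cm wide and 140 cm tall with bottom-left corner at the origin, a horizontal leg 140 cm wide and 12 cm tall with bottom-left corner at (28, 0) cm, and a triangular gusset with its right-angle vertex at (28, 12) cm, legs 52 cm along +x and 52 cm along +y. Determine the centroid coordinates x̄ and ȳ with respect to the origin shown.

vertical leg: A = 28 × 140 = 3920.00, centroid at (14.00, 70.00).
horizontal leg: A = 140 × 12 = 1680.00, centroid at (98.00, 6.00).
gusset: A = ½·52·52 = 1352.00, centroid at (45.33, 29.33).
ΣA = 6952.00 cm², ΣAx̄ = 280810.67 cm³, ΣAȳ = 324138.67 cm³.
x̄ = 280810.67/6952.00 = 40.39 cm; ȳ = 324138.67/6952.00 = 46.63 cm.

x̄ = 40.39 cm, ȳ = 46.63 cm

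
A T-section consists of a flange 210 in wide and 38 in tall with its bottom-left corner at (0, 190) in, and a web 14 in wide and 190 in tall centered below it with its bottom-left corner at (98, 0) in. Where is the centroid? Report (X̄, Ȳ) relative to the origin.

web: A = 14 × 190 = 2660.00, centroid at (105.00, 95.00).
flange: A = 210 × 38 = 7980.00, centroid at (105.00, 209.00).
ΣA = 10640.00 in², ΣAX̄ = 1117200.00 in³, ΣAȲ = 1920520.00 in³.
X̄ = 1117200.00/10640.00 = 105.00 in; Ȳ = 1920520.00/10640.00 = 180.50 in.

X̄ = 105.00 in, Ȳ = 180.50 in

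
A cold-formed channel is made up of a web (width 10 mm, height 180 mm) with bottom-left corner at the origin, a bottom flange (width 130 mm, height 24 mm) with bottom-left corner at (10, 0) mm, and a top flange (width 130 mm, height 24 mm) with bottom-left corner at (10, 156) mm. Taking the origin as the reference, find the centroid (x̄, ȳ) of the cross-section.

web: A = 10 × 180 = 1800.00, centroid at (5.00, 90.00).
bottom flange: A = 130 × 24 = 3120.00, centroid at (75.00, 12.00).
top flange: A = 130 × 24 = 3120.00, centroid at (75.00, 168.00).
ΣA = 8040.00 mm²
ΣAx̄ = (1800.00)(5.00) + (3120.00)(75.00) + (3120.00)(75.00) = 477000.00 mm³
ΣAȳ = (1800.00)(90.00) + (3120.00)(12.00) + (3120.00)(168.00) = 723600.00 mm³
x̄ = 477000.00 / 8040.00 = 59.33 mm
ȳ = 723600.00 / 8040.00 = 90.00 mm

x̄ = 59.33 mm, ȳ = 90.00 mm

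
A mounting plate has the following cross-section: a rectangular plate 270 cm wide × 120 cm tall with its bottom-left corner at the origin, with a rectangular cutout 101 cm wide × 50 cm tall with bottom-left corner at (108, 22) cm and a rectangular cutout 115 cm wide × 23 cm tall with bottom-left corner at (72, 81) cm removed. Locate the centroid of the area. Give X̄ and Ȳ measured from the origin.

X̄ = 130.79 cm, Ȳ = 59.18 cm

plate: A = 270 × 120 = 32400.00, centroid at (135.00, 60.00).
hole 1: A = −(101 × 50) = -5050.00, centroid at (158.50, 47.00).
hole 2: A = −(115 × 23) = -2645.00, centroid at (129.50, 92.50).
ΣA = 24705.00 cm², ΣAX̄ = 3231047.50 cm³, ΣAȲ = 1461987.50 cm³.
X̄ = 3231047.50/24705.00 = 130.79 cm; Ȳ = 1461987.50/24705.00 = 59.18 cm.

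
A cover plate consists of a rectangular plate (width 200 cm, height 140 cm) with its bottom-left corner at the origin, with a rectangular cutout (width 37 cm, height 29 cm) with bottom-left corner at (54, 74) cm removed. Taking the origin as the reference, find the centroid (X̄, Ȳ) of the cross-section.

X̄ = 101.10 cm, Ȳ = 69.26 cm

plate: A = 200 × 140 = 28000.00, centroid at (100.00, 70.00).
hole: A = −(37 × 29) = -1073.00, centroid at (72.50, 88.50).
ΣA = 26927.00 cm²
ΣAX̄ = (28000.00)(100.00) + (-1073.00)(72.50) = 2722207.50 cm³
ΣAȲ = (28000.00)(70.00) + (-1073.00)(88.50) = 1865039.50 cm³
X̄ = 2722207.50 / 26927.00 = 101.10 cm
Ȳ = 1865039.50 / 26927.00 = 69.26 cm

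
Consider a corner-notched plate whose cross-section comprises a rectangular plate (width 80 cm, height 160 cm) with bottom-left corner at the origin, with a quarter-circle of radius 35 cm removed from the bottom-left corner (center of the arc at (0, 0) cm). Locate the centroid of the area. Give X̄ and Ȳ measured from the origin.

X̄ = 42.04 cm, Ȳ = 85.29 cm

Part | A | x̄ᵢ | ȳᵢ | A·x̄ᵢ | A·ȳᵢ
plate | 12800.00 | 40.00 | 80.00 | 512000.00 | 1024000.00
removed quarter-circle | -962.11 | 14.85 | 14.85 | -14291.67 | -14291.67
Σ | 11837.89 |  |  | 497708.33 | 1009708.33
X̄ = 497708.33 / 11837.89 = 42.04 cm
Ȳ = 1009708.33 / 11837.89 = 85.29 cm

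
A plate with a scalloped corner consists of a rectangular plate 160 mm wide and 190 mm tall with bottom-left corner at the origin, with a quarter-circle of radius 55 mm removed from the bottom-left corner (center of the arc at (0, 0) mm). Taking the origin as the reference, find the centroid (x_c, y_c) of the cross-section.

x_c = 84.80 mm, y_c = 101.07 mm

plate: A = 160 × 190 = 30400.00, centroid at (80.00, 95.00).
removed quarter-circle: A = −¼π·55² = -2375.83, centroid at (23.34, 23.34).
ΣA = 28024.17 mm², ΣAx_c = 2376541.67 mm³, ΣAy_c = 2832541.67 mm³.
x_c = 2376541.67/28024.17 = 84.80 mm; y_c = 2832541.67/28024.17 = 101.07 mm.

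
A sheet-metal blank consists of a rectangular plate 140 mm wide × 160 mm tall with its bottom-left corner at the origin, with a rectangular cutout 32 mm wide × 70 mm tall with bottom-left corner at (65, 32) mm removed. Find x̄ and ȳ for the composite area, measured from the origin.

x̄ = 68.78 mm, ȳ = 81.44 mm

plate: A = 140 × 160 = 22400.00, centroid at (70.00, 80.00).
hole: A = −(32 × 70) = -2240.00, centroid at (81.00, 67.00).
ΣA = 20160.00 mm², ΣAx̄ = 1386560.00 mm³, ΣAȳ = 1641920.00 mm³.
x̄ = 1386560.00/20160.00 = 68.78 mm; ȳ = 1641920.00/20160.00 = 81.44 mm.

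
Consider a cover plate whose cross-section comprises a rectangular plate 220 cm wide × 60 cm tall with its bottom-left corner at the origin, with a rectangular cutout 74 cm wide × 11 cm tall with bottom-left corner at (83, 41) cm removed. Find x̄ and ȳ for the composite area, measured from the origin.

Part | A | x̄ᵢ | ȳᵢ | A·x̄ᵢ | A·ȳᵢ
plate | 13200.00 | 110.00 | 30.00 | 1452000.00 | 396000.00
hole | -814.00 | 120.00 | 46.50 | -97680.00 | -37851.00
Σ | 12386.00 |  |  | 1354320.00 | 358149.00
x̄ = 1354320.00 / 12386.00 = 109.34 cm
ȳ = 358149.00 / 12386.00 = 28.92 cm

x̄ = 109.34 cm, ȳ = 28.92 cm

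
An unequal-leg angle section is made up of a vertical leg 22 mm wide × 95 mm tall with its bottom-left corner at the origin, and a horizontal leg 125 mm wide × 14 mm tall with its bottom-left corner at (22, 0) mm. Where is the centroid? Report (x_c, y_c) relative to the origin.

x_c = 44.50 mm, y_c = 29.04 mm

vertical leg: A = 22 × 95 = 2090.00, centroid at (11.00, 47.50).
horizontal leg: A = 125 × 14 = 1750.00, centroid at (84.50, 7.00).
ΣA = 3840.00 mm²
ΣAx_c = (2090.00)(11.00) + (1750.00)(84.50) = 170865.00 mm³
ΣAy_c = (2090.00)(47.50) + (1750.00)(7.00) = 111525.00 mm³
x_c = 170865.00 / 3840.00 = 44.50 mm
y_c = 111525.00 / 3840.00 = 29.04 mm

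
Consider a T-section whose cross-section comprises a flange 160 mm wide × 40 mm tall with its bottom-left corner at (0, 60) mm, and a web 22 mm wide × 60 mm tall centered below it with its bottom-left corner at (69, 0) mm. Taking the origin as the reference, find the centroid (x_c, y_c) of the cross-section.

x_c = 80.00 mm, y_c = 71.45 mm

Part | A | x̄ᵢ | ȳᵢ | A·x̄ᵢ | A·ȳᵢ
web | 1320.00 | 80.00 | 30.00 | 105600.00 | 39600.00
flange | 6400.00 | 80.00 | 80.00 | 512000.00 | 512000.00
Σ | 7720.00 |  |  | 617600.00 | 551600.00
x_c = 617600.00 / 7720.00 = 80.00 mm
y_c = 551600.00 / 7720.00 = 71.45 mm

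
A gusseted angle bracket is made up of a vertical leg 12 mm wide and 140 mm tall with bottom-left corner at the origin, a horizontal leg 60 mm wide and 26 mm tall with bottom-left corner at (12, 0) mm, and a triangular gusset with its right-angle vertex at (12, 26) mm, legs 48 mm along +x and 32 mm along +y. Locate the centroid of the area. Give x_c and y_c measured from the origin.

vertical leg: A = 12 × 140 = 1680.00, centroid at (6.00, 70.00).
horizontal leg: A = 60 × 26 = 1560.00, centroid at (42.00, 13.00).
gusset: A = ½·48·32 = 768.00, centroid at (28.00, 36.67).
ΣA = 4008.00 mm²
ΣAx_c = (1680.00)(6.00) + (1560.00)(42.00) + (768.00)(28.00) = 97104.00 mm³
ΣAy_c = (1680.00)(70.00) + (1560.00)(13.00) + (768.00)(36.67) = 166040.00 mm³
x_c = 97104.00 / 4008.00 = 24.23 mm
y_c = 166040.00 / 4008.00 = 41.43 mm

x_c = 24.23 mm, y_c = 41.43 mm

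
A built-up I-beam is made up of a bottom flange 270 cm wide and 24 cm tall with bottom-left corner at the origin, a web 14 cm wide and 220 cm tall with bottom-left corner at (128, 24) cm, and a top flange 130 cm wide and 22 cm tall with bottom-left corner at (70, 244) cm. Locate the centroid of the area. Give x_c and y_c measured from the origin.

bottom flange: A = 270 × 24 = 6480.00, centroid at (135.00, 12.00).
web: A = 14 × 220 = 3080.00, centroid at (135.00, 134.00).
top flange: A = 130 × 22 = 2860.00, centroid at (135.00, 255.00).
ΣA = 12420.00 cm²
ΣAx_c = (6480.00)(135.00) + (3080.00)(135.00) + (2860.00)(135.00) = 1676700.00 cm³
ΣAy_c = (6480.00)(12.00) + (3080.00)(134.00) + (2860.00)(255.00) = 1219780.00 cm³
x_c = 1676700.00 / 12420.00 = 135.00 cm
y_c = 1219780.00 / 12420.00 = 98.21 cm

x_c = 135.00 cm, y_c = 98.21 cm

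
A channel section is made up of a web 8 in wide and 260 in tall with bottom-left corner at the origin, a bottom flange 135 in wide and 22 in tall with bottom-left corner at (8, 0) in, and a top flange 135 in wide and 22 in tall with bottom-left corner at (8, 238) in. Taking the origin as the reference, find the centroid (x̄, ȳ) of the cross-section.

x̄ = 56.96 in, ȳ = 130.00 in

web: A = 8 × 260 = 2080.00, centroid at (4.00, 130.00).
bottom flange: A = 135 × 22 = 2970.00, centroid at (75.50, 11.00).
top flange: A = 135 × 22 = 2970.00, centroid at (75.50, 249.00).
ΣA = 8020.00 in², ΣAx̄ = 456790.00 in³, ΣAȳ = 1042600.00 in³.
x̄ = 456790.00/8020.00 = 56.96 in; ȳ = 1042600.00/8020.00 = 130.00 in.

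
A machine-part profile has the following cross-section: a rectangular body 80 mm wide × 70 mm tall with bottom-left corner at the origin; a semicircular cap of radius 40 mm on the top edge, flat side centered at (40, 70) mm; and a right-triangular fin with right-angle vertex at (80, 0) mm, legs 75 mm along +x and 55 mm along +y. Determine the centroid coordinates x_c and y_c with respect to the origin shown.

x_c = 53.17 mm, y_c = 44.46 mm

rectangular body: A = 80 × 70 = 5600.00, centroid at (40.00, 35.00).
semicircular top: A = ½π·40² = 2513.27, centroid at (40.00, 86.98).
triangular fin: A = ½·75·55 = 2062.50, centroid at (105.00, 18.33).
ΣA = 10175.77 mm²
ΣAx_c = (5600.00)(40.00) + (2513.27)(40.00) + (2062.50)(105.00) = 541093.46 mm³
ΣAy_c = (5600.00)(35.00) + (2513.27)(86.98) + (2062.50)(18.33) = 452408.36 mm³
x_c = 541093.46 / 10175.77 = 53.17 mm
y_c = 452408.36 / 10175.77 = 44.46 mm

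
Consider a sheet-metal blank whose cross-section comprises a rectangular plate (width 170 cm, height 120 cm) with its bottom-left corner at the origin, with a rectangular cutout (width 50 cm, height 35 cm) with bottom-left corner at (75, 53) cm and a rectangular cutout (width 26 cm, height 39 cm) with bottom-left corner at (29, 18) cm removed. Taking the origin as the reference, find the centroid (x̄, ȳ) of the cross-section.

plate: A = 170 × 120 = 20400.00, centroid at (85.00, 60.00).
hole 1: A = −(50 × 35) = -1750.00, centroid at (100.00, 70.50).
hole 2: A = −(26 × 39) = -1014.00, centroid at (42.00, 37.50).
ΣA = 17636.00 cm², ΣAx̄ = 1516412.00 cm³, ΣAȳ = 1062600.00 cm³.
x̄ = 1516412.00/17636.00 = 85.98 cm; ȳ = 1062600.00/17636.00 = 60.25 cm.

x̄ = 85.98 cm, ȳ = 60.25 cm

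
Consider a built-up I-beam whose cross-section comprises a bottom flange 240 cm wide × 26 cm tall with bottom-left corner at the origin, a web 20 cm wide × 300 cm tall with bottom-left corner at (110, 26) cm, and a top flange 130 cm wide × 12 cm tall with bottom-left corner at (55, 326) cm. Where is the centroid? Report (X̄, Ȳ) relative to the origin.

Part | A | x̄ᵢ | ȳᵢ | A·x̄ᵢ | A·ȳᵢ
bottom flange | 6240.00 | 120.00 | 13.00 | 748800.00 | 81120.00
web | 6000.00 | 120.00 | 176.00 | 720000.00 | 1056000.00
top flange | 1560.00 | 120.00 | 332.00 | 187200.00 | 517920.00
Σ | 13800.00 |  |  | 1656000.00 | 1655040.00
X̄ = 1656000.00 / 13800.00 = 120.00 cm
Ȳ = 1655040.00 / 13800.00 = 119.93 cm

X̄ = 120.00 cm, Ȳ = 119.93 cm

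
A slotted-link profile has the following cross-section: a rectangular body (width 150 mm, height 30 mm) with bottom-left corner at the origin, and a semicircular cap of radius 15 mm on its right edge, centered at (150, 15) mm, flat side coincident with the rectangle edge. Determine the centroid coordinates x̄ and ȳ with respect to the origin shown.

x̄ = 80.93 mm, ȳ = 15.00 mm

rectangular body: A = 150 × 30 = 4500.00, centroid at (75.00, 15.00).
semicircular end: A = ½π·15² = 353.43, centroid at (156.37, 15.00).
ΣA = 4853.43 mm²
ΣAx̄ = (4500.00)(75.00) + (353.43)(156.37) = 392764.38 mm³
ΣAȳ = (4500.00)(15.00) + (353.43)(15.00) = 72801.44 mm³
x̄ = 392764.38 / 4853.43 = 80.93 mm
ȳ = 72801.44 / 4853.43 = 15.00 mm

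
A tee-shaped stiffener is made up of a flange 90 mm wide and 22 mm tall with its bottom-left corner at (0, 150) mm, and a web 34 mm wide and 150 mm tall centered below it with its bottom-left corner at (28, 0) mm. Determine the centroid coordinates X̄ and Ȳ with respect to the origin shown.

web: A = 34 × 150 = 5100.00, centroid at (45.00, 75.00).
flange: A = 90 × 22 = 1980.00, centroid at (45.00, 161.00).
ΣA = 7080.00 mm², ΣAX̄ = 318600.00 mm³, ΣAȲ = 701280.00 mm³.
X̄ = 318600.00/7080.00 = 45.00 mm; Ȳ = 701280.00/7080.00 = 99.05 mm.

X̄ = 45.00 mm, Ȳ = 99.05 mm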